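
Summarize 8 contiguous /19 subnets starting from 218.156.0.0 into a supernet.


Original prefix: /19
Number of subnets: 8 = 2^3
New prefix = 19 - 3 = 16
Supernet: 218.156.0.0/16


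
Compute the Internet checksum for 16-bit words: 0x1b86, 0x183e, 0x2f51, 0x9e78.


Sum all words (with carry folding):
+ 0x1b86 = 0x1b86
+ 0x183e = 0x33c4
+ 0x2f51 = 0x6315
+ 0x9e78 = 0x018e
One's complement: ~0x018e
Checksum = 0xfe71


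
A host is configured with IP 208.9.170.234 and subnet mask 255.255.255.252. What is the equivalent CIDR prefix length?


Binary: 11111111.11111111.11111111.11111100
Count leading 1s
Prefix: /30


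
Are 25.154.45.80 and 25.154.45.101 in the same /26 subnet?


Mask: 255.255.255.192
25.154.45.80 AND mask = 25.154.45.64
25.154.45.101 AND mask = 25.154.45.64
Yes, same subnet (25.154.45.64)


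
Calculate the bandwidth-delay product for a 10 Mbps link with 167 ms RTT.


BDP = bandwidth * RTT
= 10 Mbps * 167 ms
= 10 * 1e6 * 167 / 1000 bits
= 1670000 bits
= 208750 bytes
= 203.8574 KB
BDP = 1670000 bits (208750 bytes)


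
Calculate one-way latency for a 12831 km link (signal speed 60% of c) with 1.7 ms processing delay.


Speed = 0.6 * 3e5 km/s = 180000 km/s
Propagation delay = 12831 / 180000 = 0.0713 s = 71.2833 ms
Processing delay = 1.7 ms
Total one-way latency = 72.9833 ms


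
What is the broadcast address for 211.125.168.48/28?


Network: 211.125.168.48/28
Host bits = 4
Set all host bits to 1:
Broadcast: 211.125.168.63


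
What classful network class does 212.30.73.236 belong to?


First octet: 212
Binary: 11010100
110xxxxx -> Class C (192-223)
Class C, default mask 255.255.255.0 (/24)


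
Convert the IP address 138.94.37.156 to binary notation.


138 = 10001010
94 = 01011110
37 = 00100101
156 = 10011100
Binary: 10001010.01011110.00100101.10011100


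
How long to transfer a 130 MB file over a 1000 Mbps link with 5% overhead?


Effective throughput = 1000 * (1 - 5/100) = 950 Mbps
File size in Mb = 130 * 8 = 1040 Mb
Time = 1040 / 950
Time = 1.0947 seconds


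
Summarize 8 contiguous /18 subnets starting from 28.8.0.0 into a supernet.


Original prefix: /18
Number of subnets: 8 = 2^3
New prefix = 18 - 3 = 15
Supernet: 28.8.0.0/15


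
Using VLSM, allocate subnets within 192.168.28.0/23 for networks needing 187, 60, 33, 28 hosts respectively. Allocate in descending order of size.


187 hosts -> /24 (254 usable): 192.168.28.0/24
60 hosts -> /26 (62 usable): 192.168.29.0/26
33 hosts -> /26 (62 usable): 192.168.29.64/26
28 hosts -> /27 (30 usable): 192.168.29.128/27
Allocation: 192.168.28.0/24 (187 hosts, 254 usable); 192.168.29.0/26 (60 hosts, 62 usable); 192.168.29.64/26 (33 hosts, 62 usable); 192.168.29.128/27 (28 hosts, 30 usable)


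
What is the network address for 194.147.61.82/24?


IP:   11000010.10010011.00111101.01010010
Mask: 11111111.11111111.11111111.00000000
AND operation:
Net:  11000010.10010011.00111101.00000000
Network: 194.147.61.0/24


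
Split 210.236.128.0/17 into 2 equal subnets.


New prefix = 17 + 1 = 18
Each subnet has 16384 addresses
  210.236.128.0/18
  210.236.192.0/18
Subnets: 210.236.128.0/18, 210.236.192.0/18


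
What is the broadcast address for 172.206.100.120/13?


Network: 172.200.0.0/13
Host bits = 19
Set all host bits to 1:
Broadcast: 172.207.255.255


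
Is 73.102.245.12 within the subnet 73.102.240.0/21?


Subnet network: 73.102.240.0
Test IP AND mask: 73.102.240.0
Yes, 73.102.245.12 is in 73.102.240.0/21


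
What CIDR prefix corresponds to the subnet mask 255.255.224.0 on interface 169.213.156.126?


Binary: 11111111.11111111.11100000.00000000
Count leading 1s
Prefix: /19


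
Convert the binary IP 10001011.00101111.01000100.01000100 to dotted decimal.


10001011 = 139
00101111 = 47
01000100 = 68
01000100 = 68
IP: 139.47.68.68


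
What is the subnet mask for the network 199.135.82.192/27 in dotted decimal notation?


/27 means 27 network bits, 5 host bits
Binary: 11111111111111111111111111100000
Mask: 255.255.255.224


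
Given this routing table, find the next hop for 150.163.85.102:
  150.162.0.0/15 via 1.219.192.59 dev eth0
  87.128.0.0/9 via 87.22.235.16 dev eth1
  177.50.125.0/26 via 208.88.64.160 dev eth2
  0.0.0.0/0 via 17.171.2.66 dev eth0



Longest prefix match for 150.163.85.102:
  /15 150.162.0.0: MATCH
  /9 87.128.0.0: no
  /26 177.50.125.0: no
  /0 0.0.0.0: MATCH
Selected: next-hop 1.219.192.59 via eth0 (matched /15)


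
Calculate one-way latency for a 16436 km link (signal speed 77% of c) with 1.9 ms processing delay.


Speed = 0.77 * 3e5 km/s = 231000 km/s
Propagation delay = 16436 / 231000 = 0.0712 s = 71.1515 ms
Processing delay = 1.9 ms
Total one-way latency = 73.0515 ms


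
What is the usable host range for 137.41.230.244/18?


Network: 137.41.192.0
Broadcast: 137.41.255.255
First usable = network + 1
Last usable = broadcast - 1
Range: 137.41.192.1 to 137.41.255.254


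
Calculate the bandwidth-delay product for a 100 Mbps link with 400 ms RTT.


BDP = bandwidth * RTT
= 100 Mbps * 400 ms
= 100 * 1e6 * 400 / 1000 bits
= 40000000 bits
= 5000000 bytes
= 4882.8125 KB
BDP = 40000000 bits (5000000 bytes)


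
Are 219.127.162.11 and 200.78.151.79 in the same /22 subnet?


Mask: 255.255.252.0
219.127.162.11 AND mask = 219.127.160.0
200.78.151.79 AND mask = 200.78.148.0
No, different subnets (219.127.160.0 vs 200.78.148.0)


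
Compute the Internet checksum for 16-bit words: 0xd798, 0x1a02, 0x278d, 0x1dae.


Sum all words (with carry folding):
+ 0xd798 = 0xd798
+ 0x1a02 = 0xf19a
+ 0x278d = 0x1928
+ 0x1dae = 0x36d6
One's complement: ~0x36d6
Checksum = 0xc929


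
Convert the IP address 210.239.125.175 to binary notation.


210 = 11010010
239 = 11101111
125 = 01111101
175 = 10101111
Binary: 11010010.11101111.01111101.10101111


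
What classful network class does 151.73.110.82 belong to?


First octet: 151
Binary: 10010111
10xxxxxx -> Class B (128-191)
Class B, default mask 255.255.0.0 (/16)


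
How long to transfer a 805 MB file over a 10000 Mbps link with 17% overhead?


Effective throughput = 10000 * (1 - 17/100) = 8300 Mbps
File size in Mb = 805 * 8 = 6440 Mb
Time = 6440 / 8300
Time = 0.7759 seconds


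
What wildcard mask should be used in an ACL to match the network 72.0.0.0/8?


Subnet mask: 255.0.0.0
Wildcard = 255.255.255.255 - subnet mask
255 - 255 = 0
255 - 0 = 255
255 - 0 = 255
255 - 0 = 255
Wildcard: 0.255.255.255


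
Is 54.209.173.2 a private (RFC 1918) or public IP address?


RFC 1918 private ranges:
  10.0.0.0/8 (10.0.0.0 - 10.255.255.255)
  172.16.0.0/12 (172.16.0.0 - 172.31.255.255)
  192.168.0.0/16 (192.168.0.0 - 192.168.255.255)
Public (not in any RFC 1918 range)


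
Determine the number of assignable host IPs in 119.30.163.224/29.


Host bits = 32 - 29 = 3
Total addresses = 2^3 = 8
Usable = total - 2 (network and broadcast)
Usable hosts: 6


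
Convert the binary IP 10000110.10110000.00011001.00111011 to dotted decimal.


10000110 = 134
10110000 = 176
00011001 = 25
00111011 = 59
IP: 134.176.25.59


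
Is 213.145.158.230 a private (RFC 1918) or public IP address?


RFC 1918 private ranges:
  10.0.0.0/8 (10.0.0.0 - 10.255.255.255)
  172.16.0.0/12 (172.16.0.0 - 172.31.255.255)
  192.168.0.0/16 (192.168.0.0 - 192.168.255.255)
Public (not in any RFC 1918 range)


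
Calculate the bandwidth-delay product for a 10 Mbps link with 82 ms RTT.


BDP = bandwidth * RTT
= 10 Mbps * 82 ms
= 10 * 1e6 * 82 / 1000 bits
= 820000 bits
= 102500 bytes
= 100.0977 KB
BDP = 820000 bits (102500 bytes)


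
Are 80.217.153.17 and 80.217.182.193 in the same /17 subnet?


Mask: 255.255.128.0
80.217.153.17 AND mask = 80.217.128.0
80.217.182.193 AND mask = 80.217.128.0
Yes, same subnet (80.217.128.0)


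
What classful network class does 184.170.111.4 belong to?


First octet: 184
Binary: 10111000
10xxxxxx -> Class B (128-191)
Class B, default mask 255.255.0.0 (/16)


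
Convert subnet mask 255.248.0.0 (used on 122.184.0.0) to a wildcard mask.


Subnet mask: 255.248.0.0
Wildcard = 255.255.255.255 - subnet mask
255 - 255 = 0
255 - 248 = 7
255 - 0 = 255
255 - 0 = 255
Wildcard: 0.7.255.255


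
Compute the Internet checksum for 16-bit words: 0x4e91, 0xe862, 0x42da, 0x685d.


Sum all words (with carry folding):
+ 0x4e91 = 0x4e91
+ 0xe862 = 0x36f4
+ 0x42da = 0x79ce
+ 0x685d = 0xe22b
One's complement: ~0xe22b
Checksum = 0x1dd4


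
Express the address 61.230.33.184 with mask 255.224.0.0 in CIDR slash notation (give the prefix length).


Binary: 11111111.11100000.00000000.00000000
Count leading 1s
Prefix: /11


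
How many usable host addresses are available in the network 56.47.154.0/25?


Host bits = 32 - 25 = 7
Total addresses = 2^7 = 128
Usable = total - 2 (network and broadcast)
Usable hosts: 126


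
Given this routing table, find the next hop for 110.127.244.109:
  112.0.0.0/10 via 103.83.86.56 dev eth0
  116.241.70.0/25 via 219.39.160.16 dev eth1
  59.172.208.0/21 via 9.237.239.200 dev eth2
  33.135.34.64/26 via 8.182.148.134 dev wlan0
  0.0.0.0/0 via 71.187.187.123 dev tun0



Longest prefix match for 110.127.244.109:
  /10 112.0.0.0: no
  /25 116.241.70.0: no
  /21 59.172.208.0: no
  /26 33.135.34.64: no
  /0 0.0.0.0: MATCH
Selected: next-hop 71.187.187.123 via tun0 (matched /0)


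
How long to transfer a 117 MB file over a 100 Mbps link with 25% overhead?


Effective throughput = 100 * (1 - 25/100) = 75 Mbps
File size in Mb = 117 * 8 = 936 Mb
Time = 936 / 75
Time = 12.48 seconds


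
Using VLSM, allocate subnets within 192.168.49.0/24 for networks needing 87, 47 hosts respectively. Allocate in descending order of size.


87 hosts -> /25 (126 usable): 192.168.49.0/25
47 hosts -> /26 (62 usable): 192.168.49.128/26
Allocation: 192.168.49.0/25 (87 hosts, 126 usable); 192.168.49.128/26 (47 hosts, 62 usable)


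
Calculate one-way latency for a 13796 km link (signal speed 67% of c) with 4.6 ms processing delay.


Speed = 0.67 * 3e5 km/s = 201000 km/s
Propagation delay = 13796 / 201000 = 0.0686 s = 68.6368 ms
Processing delay = 4.6 ms
Total one-way latency = 73.2368 ms


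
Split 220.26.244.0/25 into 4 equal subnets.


New prefix = 25 + 2 = 27
Each subnet has 32 addresses
  220.26.244.0/27
  220.26.244.32/27
  220.26.244.64/27
  220.26.244.96/27
Subnets: 220.26.244.0/27, 220.26.244.32/27, 220.26.244.64/27, 220.26.244.96/27


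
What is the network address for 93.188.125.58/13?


IP:   01011101.10111100.01111101.00111010
Mask: 11111111.11111000.00000000.00000000
AND operation:
Net:  01011101.10111000.00000000.00000000
Network: 93.184.0.0/13


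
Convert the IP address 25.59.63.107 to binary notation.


25 = 00011001
59 = 00111011
63 = 00111111
107 = 01101011
Binary: 00011001.00111011.00111111.01101011


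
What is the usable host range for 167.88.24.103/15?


Network: 167.88.0.0
Broadcast: 167.89.255.255
First usable = network + 1
Last usable = broadcast - 1
Range: 167.88.0.1 to 167.89.255.254


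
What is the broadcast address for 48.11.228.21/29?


Network: 48.11.228.16/29
Host bits = 3
Set all host bits to 1:
Broadcast: 48.11.228.23


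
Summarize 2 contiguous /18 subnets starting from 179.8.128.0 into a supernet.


Original prefix: /18
Number of subnets: 2 = 2^1
New prefix = 18 - 1 = 17
Supernet: 179.8.128.0/17


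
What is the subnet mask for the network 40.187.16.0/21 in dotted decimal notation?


/21 means 21 network bits, 11 host bits
Binary: 11111111111111111111100000000000
Mask: 255.255.248.0


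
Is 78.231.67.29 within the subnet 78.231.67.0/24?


Subnet network: 78.231.67.0
Test IP AND mask: 78.231.67.0
Yes, 78.231.67.29 is in 78.231.67.0/24


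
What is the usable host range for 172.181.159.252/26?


Network: 172.181.159.192
Broadcast: 172.181.159.255
First usable = network + 1
Last usable = broadcast - 1
Range: 172.181.159.193 to 172.181.159.254


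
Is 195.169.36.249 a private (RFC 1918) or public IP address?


RFC 1918 private ranges:
  10.0.0.0/8 (10.0.0.0 - 10.255.255.255)
  172.16.0.0/12 (172.16.0.0 - 172.31.255.255)
  192.168.0.0/16 (192.168.0.0 - 192.168.255.255)
Public (not in any RFC 1918 range)


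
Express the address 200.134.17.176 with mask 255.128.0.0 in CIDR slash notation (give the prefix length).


Binary: 11111111.10000000.00000000.00000000
Count leading 1s
Prefix: /9


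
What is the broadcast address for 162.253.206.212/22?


Network: 162.253.204.0/22
Host bits = 10
Set all host bits to 1:
Broadcast: 162.253.207.255


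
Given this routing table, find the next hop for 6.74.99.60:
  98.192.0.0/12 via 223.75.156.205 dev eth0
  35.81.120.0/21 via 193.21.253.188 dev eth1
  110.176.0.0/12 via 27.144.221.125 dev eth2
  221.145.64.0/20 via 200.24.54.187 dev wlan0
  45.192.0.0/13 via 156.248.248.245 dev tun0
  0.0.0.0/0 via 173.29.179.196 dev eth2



Longest prefix match for 6.74.99.60:
  /12 98.192.0.0: no
  /21 35.81.120.0: no
  /12 110.176.0.0: no
  /20 221.145.64.0: no
  /13 45.192.0.0: no
  /0 0.0.0.0: MATCH
Selected: next-hop 173.29.179.196 via eth2 (matched /0)


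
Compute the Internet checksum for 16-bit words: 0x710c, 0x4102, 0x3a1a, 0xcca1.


Sum all words (with carry folding):
+ 0x710c = 0x710c
+ 0x4102 = 0xb20e
+ 0x3a1a = 0xec28
+ 0xcca1 = 0xb8ca
One's complement: ~0xb8ca
Checksum = 0x4735


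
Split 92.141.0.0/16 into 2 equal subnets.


New prefix = 16 + 1 = 17
Each subnet has 32768 addresses
  92.141.0.0/17
  92.141.128.0/17
Subnets: 92.141.0.0/17, 92.141.128.0/17


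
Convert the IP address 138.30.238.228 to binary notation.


138 = 10001010
30 = 00011110
238 = 11101110
228 = 11100100
Binary: 10001010.00011110.11101110.11100100


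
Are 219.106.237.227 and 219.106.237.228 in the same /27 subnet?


Mask: 255.255.255.224
219.106.237.227 AND mask = 219.106.237.224
219.106.237.228 AND mask = 219.106.237.224
Yes, same subnet (219.106.237.224)


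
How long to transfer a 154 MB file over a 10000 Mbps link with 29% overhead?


Effective throughput = 10000 * (1 - 29/100) = 7100 Mbps
File size in Mb = 154 * 8 = 1232 Mb
Time = 1232 / 7100
Time = 0.1735 seconds


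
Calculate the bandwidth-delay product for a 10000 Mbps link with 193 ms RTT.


BDP = bandwidth * RTT
= 10000 Mbps * 193 ms
= 10000 * 1e6 * 193 / 1000 bits
= 1930000000 bits
= 241250000 bytes
= 235595.7031 KB
BDP = 1930000000 bits (241250000 bytes)


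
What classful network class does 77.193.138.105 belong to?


First octet: 77
Binary: 01001101
0xxxxxxx -> Class A (1-126)
Class A, default mask 255.0.0.0 (/8)


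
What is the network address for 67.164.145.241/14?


IP:   01000011.10100100.10010001.11110001
Mask: 11111111.11111100.00000000.00000000
AND operation:
Net:  01000011.10100100.00000000.00000000
Network: 67.164.0.0/14


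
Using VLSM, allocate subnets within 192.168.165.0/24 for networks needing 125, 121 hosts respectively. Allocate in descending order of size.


125 hosts -> /25 (126 usable): 192.168.165.0/25
121 hosts -> /25 (126 usable): 192.168.165.128/25
Allocation: 192.168.165.0/25 (125 hosts, 126 usable); 192.168.165.128/25 (121 hosts, 126 usable)


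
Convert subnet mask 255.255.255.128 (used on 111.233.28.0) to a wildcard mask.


Subnet mask: 255.255.255.128
Wildcard = 255.255.255.255 - subnet mask
255 - 255 = 0
255 - 255 = 0
255 - 255 = 0
255 - 128 = 127
Wildcard: 0.0.0.127


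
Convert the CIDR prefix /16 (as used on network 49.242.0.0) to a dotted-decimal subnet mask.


/16 means 16 network bits, 16 host bits
Binary: 11111111111111110000000000000000
Mask: 255.255.0.0


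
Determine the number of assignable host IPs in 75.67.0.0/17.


Host bits = 32 - 17 = 15
Total addresses = 2^15 = 32768
Usable = total - 2 (network and broadcast)
Usable hosts: 32766


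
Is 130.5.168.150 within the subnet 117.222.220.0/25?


Subnet network: 117.222.220.0
Test IP AND mask: 130.5.168.128
No, 130.5.168.150 is not in 117.222.220.0/25


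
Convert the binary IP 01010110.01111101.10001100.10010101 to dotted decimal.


01010110 = 86
01111101 = 125
10001100 = 140
10010101 = 149
IP: 86.125.140.149


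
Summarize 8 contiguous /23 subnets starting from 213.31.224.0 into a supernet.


Original prefix: /23
Number of subnets: 8 = 2^3
New prefix = 23 - 3 = 20
Supernet: 213.31.224.0/20


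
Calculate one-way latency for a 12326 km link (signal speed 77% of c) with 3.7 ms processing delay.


Speed = 0.77 * 3e5 km/s = 231000 km/s
Propagation delay = 12326 / 231000 = 0.0534 s = 53.3593 ms
Processing delay = 3.7 ms
Total one-way latency = 57.0593 ms


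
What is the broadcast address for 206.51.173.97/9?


Network: 206.0.0.0/9
Host bits = 23
Set all host bits to 1:
Broadcast: 206.127.255.255


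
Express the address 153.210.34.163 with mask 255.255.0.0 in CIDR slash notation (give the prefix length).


Binary: 11111111.11111111.00000000.00000000
Count leading 1s
Prefix: /16


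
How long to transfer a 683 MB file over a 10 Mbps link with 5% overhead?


Effective throughput = 10 * (1 - 5/100) = 9.5 Mbps
File size in Mb = 683 * 8 = 5464 Mb
Time = 5464 / 9.5
Time = 575.1579 seconds


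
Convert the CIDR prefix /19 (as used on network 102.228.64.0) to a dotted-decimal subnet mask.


/19 means 19 network bits, 13 host bits
Binary: 11111111111111111110000000000000
Mask: 255.255.224.0


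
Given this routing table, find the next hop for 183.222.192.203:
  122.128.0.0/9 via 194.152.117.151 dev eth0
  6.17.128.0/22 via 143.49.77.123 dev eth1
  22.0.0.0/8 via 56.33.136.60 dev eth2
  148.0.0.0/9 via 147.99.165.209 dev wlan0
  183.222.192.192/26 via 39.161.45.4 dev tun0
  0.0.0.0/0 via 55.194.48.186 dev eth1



Longest prefix match for 183.222.192.203:
  /9 122.128.0.0: no
  /22 6.17.128.0: no
  /8 22.0.0.0: no
  /9 148.0.0.0: no
  /26 183.222.192.192: MATCH
  /0 0.0.0.0: MATCH
Selected: next-hop 39.161.45.4 via tun0 (matched /26)


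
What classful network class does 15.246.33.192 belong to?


First octet: 15
Binary: 00001111
0xxxxxxx -> Class A (1-126)
Class A, default mask 255.0.0.0 (/8)


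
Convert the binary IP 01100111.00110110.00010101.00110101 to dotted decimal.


01100111 = 103
00110110 = 54
00010101 = 21
00110101 = 53
IP: 103.54.21.53


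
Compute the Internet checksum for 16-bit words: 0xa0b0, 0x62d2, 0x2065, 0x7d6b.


Sum all words (with carry folding):
+ 0xa0b0 = 0xa0b0
+ 0x62d2 = 0x0383
+ 0x2065 = 0x23e8
+ 0x7d6b = 0xa153
One's complement: ~0xa153
Checksum = 0x5eac


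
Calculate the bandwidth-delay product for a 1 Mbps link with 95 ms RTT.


BDP = bandwidth * RTT
= 1 Mbps * 95 ms
= 1 * 1e6 * 95 / 1000 bits
= 95000 bits
= 11875 bytes
= 11.5967 KB
BDP = 95000 bits (11875 bytes)


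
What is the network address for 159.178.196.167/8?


IP:   10011111.10110010.11000100.10100111
Mask: 11111111.00000000.00000000.00000000
AND operation:
Net:  10011111.00000000.00000000.00000000
Network: 159.0.0.0/8


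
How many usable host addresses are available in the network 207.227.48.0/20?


Host bits = 32 - 20 = 12
Total addresses = 2^12 = 4096
Usable = total - 2 (network and broadcast)
Usable hosts: 4094


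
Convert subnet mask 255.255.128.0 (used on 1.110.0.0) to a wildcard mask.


Subnet mask: 255.255.128.0
Wildcard = 255.255.255.255 - subnet mask
255 - 255 = 0
255 - 255 = 0
255 - 128 = 127
255 - 0 = 255
Wildcard: 0.0.127.255


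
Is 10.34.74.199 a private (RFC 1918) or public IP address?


RFC 1918 private ranges:
  10.0.0.0/8 (10.0.0.0 - 10.255.255.255)
  172.16.0.0/12 (172.16.0.0 - 172.31.255.255)
  192.168.0.0/16 (192.168.0.0 - 192.168.255.255)
Private (in 10.0.0.0/8)


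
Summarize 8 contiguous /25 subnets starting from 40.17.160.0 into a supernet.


Original prefix: /25
Number of subnets: 8 = 2^3
New prefix = 25 - 3 = 22
Supernet: 40.17.160.0/22


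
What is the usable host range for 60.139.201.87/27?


Network: 60.139.201.64
Broadcast: 60.139.201.95
First usable = network + 1
Last usable = broadcast - 1
Range: 60.139.201.65 to 60.139.201.94


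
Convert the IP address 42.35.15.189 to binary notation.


42 = 00101010
35 = 00100011
15 = 00001111
189 = 10111101
Binary: 00101010.00100011.00001111.10111101


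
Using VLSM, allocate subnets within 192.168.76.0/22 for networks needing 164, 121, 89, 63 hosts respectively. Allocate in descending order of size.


164 hosts -> /24 (254 usable): 192.168.76.0/24
121 hosts -> /25 (126 usable): 192.168.77.0/25
89 hosts -> /25 (126 usable): 192.168.77.128/25
63 hosts -> /25 (126 usable): 192.168.78.0/25
Allocation: 192.168.76.0/24 (164 hosts, 254 usable); 192.168.77.0/25 (121 hosts, 126 usable); 192.168.77.128/25 (89 hosts, 126 usable); 192.168.78.0/25 (63 hosts, 126 usable)


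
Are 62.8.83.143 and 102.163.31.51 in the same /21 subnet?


Mask: 255.255.248.0
62.8.83.143 AND mask = 62.8.80.0
102.163.31.51 AND mask = 102.163.24.0
No, different subnets (62.8.80.0 vs 102.163.24.0)


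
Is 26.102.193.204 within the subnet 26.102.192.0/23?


Subnet network: 26.102.192.0
Test IP AND mask: 26.102.192.0
Yes, 26.102.193.204 is in 26.102.192.0/23


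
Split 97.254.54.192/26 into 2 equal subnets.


New prefix = 26 + 1 = 27
Each subnet has 32 addresses
  97.254.54.192/27
  97.254.54.224/27
Subnets: 97.254.54.192/27, 97.254.54.224/27


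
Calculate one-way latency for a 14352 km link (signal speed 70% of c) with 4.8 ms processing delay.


Speed = 0.7 * 3e5 km/s = 210000 km/s
Propagation delay = 14352 / 210000 = 0.0683 s = 68.3429 ms
Processing delay = 4.8 ms
Total one-way latency = 73.1429 ms


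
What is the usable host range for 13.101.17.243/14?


Network: 13.100.0.0
Broadcast: 13.103.255.255
First usable = network + 1
Last usable = broadcast - 1
Range: 13.100.0.1 to 13.103.255.254


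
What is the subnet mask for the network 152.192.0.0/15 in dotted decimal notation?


/15 means 15 network bits, 17 host bits
Binary: 11111111111111100000000000000000
Mask: 255.254.0.0


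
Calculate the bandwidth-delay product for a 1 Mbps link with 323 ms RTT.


BDP = bandwidth * RTT
= 1 Mbps * 323 ms
= 1 * 1e6 * 323 / 1000 bits
= 323000 bits
= 40375 bytes
= 39.4287 KB
BDP = 323000 bits (40375 bytes)


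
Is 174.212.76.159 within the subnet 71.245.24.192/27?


Subnet network: 71.245.24.192
Test IP AND mask: 174.212.76.128
No, 174.212.76.159 is not in 71.245.24.192/27


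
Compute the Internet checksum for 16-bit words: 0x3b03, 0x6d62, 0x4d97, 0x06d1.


Sum all words (with carry folding):
+ 0x3b03 = 0x3b03
+ 0x6d62 = 0xa865
+ 0x4d97 = 0xf5fc
+ 0x06d1 = 0xfccd
One's complement: ~0xfccd
Checksum = 0x0332


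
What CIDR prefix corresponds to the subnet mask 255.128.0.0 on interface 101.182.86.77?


Binary: 11111111.10000000.00000000.00000000
Count leading 1s
Prefix: /9


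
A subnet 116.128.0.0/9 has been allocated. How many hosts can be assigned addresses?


Host bits = 32 - 9 = 23
Total addresses = 2^23 = 8388608
Usable = total - 2 (network and broadcast)
Usable hosts: 8388606


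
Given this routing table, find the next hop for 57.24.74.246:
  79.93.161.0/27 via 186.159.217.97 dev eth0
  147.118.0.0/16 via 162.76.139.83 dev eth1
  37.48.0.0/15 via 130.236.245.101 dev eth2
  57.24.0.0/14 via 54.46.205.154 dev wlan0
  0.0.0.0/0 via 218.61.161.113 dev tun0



Longest prefix match for 57.24.74.246:
  /27 79.93.161.0: no
  /16 147.118.0.0: no
  /15 37.48.0.0: no
  /14 57.24.0.0: MATCH
  /0 0.0.0.0: MATCH
Selected: next-hop 54.46.205.154 via wlan0 (matched /14)


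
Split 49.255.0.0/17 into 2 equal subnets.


New prefix = 17 + 1 = 18
Each subnet has 16384 addresses
  49.255.0.0/18
  49.255.64.0/18
Subnets: 49.255.0.0/18, 49.255.64.0/18


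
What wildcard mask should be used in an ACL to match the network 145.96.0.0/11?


Subnet mask: 255.224.0.0
Wildcard = 255.255.255.255 - subnet mask
255 - 255 = 0
255 - 224 = 31
255 - 0 = 255
255 - 0 = 255
Wildcard: 0.31.255.255


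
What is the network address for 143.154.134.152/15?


IP:   10001111.10011010.10000110.10011000
Mask: 11111111.11111110.00000000.00000000
AND operation:
Net:  10001111.10011010.00000000.00000000
Network: 143.154.0.0/15


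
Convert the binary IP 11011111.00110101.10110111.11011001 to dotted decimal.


11011111 = 223
00110101 = 53
10110111 = 183
11011001 = 217
IP: 223.53.183.217


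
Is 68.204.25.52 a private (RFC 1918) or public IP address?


RFC 1918 private ranges:
  10.0.0.0/8 (10.0.0.0 - 10.255.255.255)
  172.16.0.0/12 (172.16.0.0 - 172.31.255.255)
  192.168.0.0/16 (192.168.0.0 - 192.168.255.255)
Public (not in any RFC 1918 range)


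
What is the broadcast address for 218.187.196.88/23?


Network: 218.187.196.0/23
Host bits = 9
Set all host bits to 1:
Broadcast: 218.187.197.255


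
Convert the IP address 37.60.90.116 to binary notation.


37 = 00100101
60 = 00111100
90 = 01011010
116 = 01110100
Binary: 00100101.00111100.01011010.01110100


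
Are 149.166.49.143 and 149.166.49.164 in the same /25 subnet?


Mask: 255.255.255.128
149.166.49.143 AND mask = 149.166.49.128
149.166.49.164 AND mask = 149.166.49.128
Yes, same subnet (149.166.49.128)


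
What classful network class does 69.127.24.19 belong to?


First octet: 69
Binary: 01000101
0xxxxxxx -> Class A (1-126)
Class A, default mask 255.0.0.0 (/8)


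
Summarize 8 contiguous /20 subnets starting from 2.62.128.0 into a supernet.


Original prefix: /20
Number of subnets: 8 = 2^3
New prefix = 20 - 3 = 17
Supernet: 2.62.128.0/17


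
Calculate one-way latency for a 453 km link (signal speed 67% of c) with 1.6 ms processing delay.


Speed = 0.67 * 3e5 km/s = 201000 km/s
Propagation delay = 453 / 201000 = 0.0023 s = 2.2537 ms
Processing delay = 1.6 ms
Total one-way latency = 3.8537 ms


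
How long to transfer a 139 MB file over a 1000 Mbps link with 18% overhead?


Effective throughput = 1000 * (1 - 18/100) = 820.0 Mbps
File size in Mb = 139 * 8 = 1112 Mb
Time = 1112 / 820.0
Time = 1.3561 seconds


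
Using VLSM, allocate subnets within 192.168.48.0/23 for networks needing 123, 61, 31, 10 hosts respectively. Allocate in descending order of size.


123 hosts -> /25 (126 usable): 192.168.48.0/25
61 hosts -> /26 (62 usable): 192.168.48.128/26
31 hosts -> /26 (62 usable): 192.168.48.192/26
10 hosts -> /28 (14 usable): 192.168.49.0/28
Allocation: 192.168.48.0/25 (123 hosts, 126 usable); 192.168.48.128/26 (61 hosts, 62 usable); 192.168.48.192/26 (31 hosts, 62 usable); 192.168.49.0/28 (10 hosts, 14 usable)


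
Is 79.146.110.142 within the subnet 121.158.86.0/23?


Subnet network: 121.158.86.0
Test IP AND mask: 79.146.110.0
No, 79.146.110.142 is not in 121.158.86.0/23


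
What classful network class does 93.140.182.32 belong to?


First octet: 93
Binary: 01011101
0xxxxxxx -> Class A (1-126)
Class A, default mask 255.0.0.0 (/8)


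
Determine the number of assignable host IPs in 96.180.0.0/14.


Host bits = 32 - 14 = 18
Total addresses = 2^18 = 262144
Usable = total - 2 (network and broadcast)
Usable hosts: 262142


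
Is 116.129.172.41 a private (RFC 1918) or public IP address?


RFC 1918 private ranges:
  10.0.0.0/8 (10.0.0.0 - 10.255.255.255)
  172.16.0.0/12 (172.16.0.0 - 172.31.255.255)
  192.168.0.0/16 (192.168.0.0 - 192.168.255.255)
Public (not in any RFC 1918 range)


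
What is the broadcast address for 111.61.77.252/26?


Network: 111.61.77.192/26
Host bits = 6
Set all host bits to 1:
Broadcast: 111.61.77.255


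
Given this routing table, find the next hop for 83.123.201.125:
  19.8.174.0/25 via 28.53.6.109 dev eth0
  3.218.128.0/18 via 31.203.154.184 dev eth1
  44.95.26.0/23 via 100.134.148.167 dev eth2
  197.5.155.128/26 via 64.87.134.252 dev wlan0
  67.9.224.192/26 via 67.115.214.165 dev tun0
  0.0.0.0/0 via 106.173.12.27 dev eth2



Longest prefix match for 83.123.201.125:
  /25 19.8.174.0: no
  /18 3.218.128.0: no
  /23 44.95.26.0: no
  /26 197.5.155.128: no
  /26 67.9.224.192: no
  /0 0.0.0.0: MATCH
Selected: next-hop 106.173.12.27 via eth2 (matched /0)


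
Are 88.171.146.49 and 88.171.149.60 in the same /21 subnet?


Mask: 255.255.248.0
88.171.146.49 AND mask = 88.171.144.0
88.171.149.60 AND mask = 88.171.144.0
Yes, same subnet (88.171.144.0)


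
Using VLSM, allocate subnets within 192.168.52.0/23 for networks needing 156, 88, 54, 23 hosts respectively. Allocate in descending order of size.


156 hosts -> /24 (254 usable): 192.168.52.0/24
88 hosts -> /25 (126 usable): 192.168.53.0/25
54 hosts -> /26 (62 usable): 192.168.53.128/26
23 hosts -> /27 (30 usable): 192.168.53.192/27
Allocation: 192.168.52.0/24 (156 hosts, 254 usable); 192.168.53.0/25 (88 hosts, 126 usable); 192.168.53.128/26 (54 hosts, 62 usable); 192.168.53.192/27 (23 hosts, 30 usable)


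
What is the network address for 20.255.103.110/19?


IP:   00010100.11111111.01100111.01101110
Mask: 11111111.11111111.11100000.00000000
AND operation:
Net:  00010100.11111111.01100000.00000000
Network: 20.255.96.0/19


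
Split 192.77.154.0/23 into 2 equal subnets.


New prefix = 23 + 1 = 24
Each subnet has 256 addresses
  192.77.154.0/24
  192.77.155.0/24
Subnets: 192.77.154.0/24, 192.77.155.0/24


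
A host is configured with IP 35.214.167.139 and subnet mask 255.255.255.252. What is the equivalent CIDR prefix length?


Binary: 11111111.11111111.11111111.11111100
Count leading 1s
Prefix: /30


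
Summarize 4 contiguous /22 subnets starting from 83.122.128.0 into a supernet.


Original prefix: /22
Number of subnets: 4 = 2^2
New prefix = 22 - 2 = 20
Supernet: 83.122.128.0/20


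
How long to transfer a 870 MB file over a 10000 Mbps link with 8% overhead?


Effective throughput = 10000 * (1 - 8/100) = 9200 Mbps
File size in Mb = 870 * 8 = 6960 Mb
Time = 6960 / 9200
Time = 0.7565 seconds


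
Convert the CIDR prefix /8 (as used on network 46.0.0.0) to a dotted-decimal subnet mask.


/8 means 8 network bits, 24 host bits
Binary: 11111111000000000000000000000000
Mask: 255.0.0.0


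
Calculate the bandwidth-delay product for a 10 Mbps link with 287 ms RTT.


BDP = bandwidth * RTT
= 10 Mbps * 287 ms
= 10 * 1e6 * 287 / 1000 bits
= 2870000 bits
= 358750 bytes
= 350.3418 KB
BDP = 2870000 bits (358750 bytes)


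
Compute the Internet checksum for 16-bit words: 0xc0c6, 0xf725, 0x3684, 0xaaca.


Sum all words (with carry folding):
+ 0xc0c6 = 0xc0c6
+ 0xf725 = 0xb7ec
+ 0x3684 = 0xee70
+ 0xaaca = 0x993b
One's complement: ~0x993b
Checksum = 0x66c4


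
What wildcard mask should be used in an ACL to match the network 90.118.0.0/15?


Subnet mask: 255.254.0.0
Wildcard = 255.255.255.255 - subnet mask
255 - 255 = 0
255 - 254 = 1
255 - 0 = 255
255 - 0 = 255
Wildcard: 0.1.255.255


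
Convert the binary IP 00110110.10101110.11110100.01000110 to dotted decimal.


00110110 = 54
10101110 = 174
11110100 = 244
01000110 = 70
IP: 54.174.244.70


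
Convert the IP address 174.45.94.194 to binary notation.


174 = 10101110
45 = 00101101
94 = 01011110
194 = 11000010
Binary: 10101110.00101101.01011110.11000010


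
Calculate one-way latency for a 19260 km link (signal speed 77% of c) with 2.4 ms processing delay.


Speed = 0.77 * 3e5 km/s = 231000 km/s
Propagation delay = 19260 / 231000 = 0.0834 s = 83.3766 ms
Processing delay = 2.4 ms
Total one-way latency = 85.7766 ms


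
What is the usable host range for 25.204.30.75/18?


Network: 25.204.0.0
Broadcast: 25.204.63.255
First usable = network + 1
Last usable = broadcast - 1
Range: 25.204.0.1 to 25.204.63.254


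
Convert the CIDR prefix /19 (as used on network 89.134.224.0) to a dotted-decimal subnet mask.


/19 means 19 network bits, 13 host bits
Binary: 11111111111111111110000000000000
Mask: 255.255.224.0


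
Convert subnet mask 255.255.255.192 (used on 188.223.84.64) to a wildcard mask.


Subnet mask: 255.255.255.192
Wildcard = 255.255.255.255 - subnet mask
255 - 255 = 0
255 - 255 = 0
255 - 255 = 0
255 - 192 = 63
Wildcard: 0.0.0.63


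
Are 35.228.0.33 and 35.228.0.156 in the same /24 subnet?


Mask: 255.255.255.0
35.228.0.33 AND mask = 35.228.0.0
35.228.0.156 AND mask = 35.228.0.0
Yes, same subnet (35.228.0.0)


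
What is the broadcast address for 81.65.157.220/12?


Network: 81.64.0.0/12
Host bits = 20
Set all host bits to 1:
Broadcast: 81.79.255.255


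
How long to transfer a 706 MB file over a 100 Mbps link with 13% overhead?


Effective throughput = 100 * (1 - 13/100) = 87 Mbps
File size in Mb = 706 * 8 = 5648 Mb
Time = 5648 / 87
Time = 64.9195 seconds


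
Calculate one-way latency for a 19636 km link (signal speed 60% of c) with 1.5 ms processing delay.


Speed = 0.6 * 3e5 km/s = 180000 km/s
Propagation delay = 19636 / 180000 = 0.1091 s = 109.0889 ms
Processing delay = 1.5 ms
Total one-way latency = 110.5889 ms


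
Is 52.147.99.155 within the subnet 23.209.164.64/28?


Subnet network: 23.209.164.64
Test IP AND mask: 52.147.99.144
No, 52.147.99.155 is not in 23.209.164.64/28


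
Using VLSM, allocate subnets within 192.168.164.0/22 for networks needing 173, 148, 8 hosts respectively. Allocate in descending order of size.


173 hosts -> /24 (254 usable): 192.168.164.0/24
148 hosts -> /24 (254 usable): 192.168.165.0/24
8 hosts -> /28 (14 usable): 192.168.166.0/28
Allocation: 192.168.164.0/24 (173 hosts, 254 usable); 192.168.165.0/24 (148 hosts, 254 usable); 192.168.166.0/28 (8 hosts, 14 usable)


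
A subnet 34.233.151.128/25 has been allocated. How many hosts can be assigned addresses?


Host bits = 32 - 25 = 7
Total addresses = 2^7 = 128
Usable = total - 2 (network and broadcast)
Usable hosts: 126


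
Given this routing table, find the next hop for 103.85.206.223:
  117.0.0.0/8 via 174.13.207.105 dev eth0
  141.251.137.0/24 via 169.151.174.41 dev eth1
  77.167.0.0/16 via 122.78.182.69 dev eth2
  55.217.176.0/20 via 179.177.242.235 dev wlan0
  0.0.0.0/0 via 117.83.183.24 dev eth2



Longest prefix match for 103.85.206.223:
  /8 117.0.0.0: no
  /24 141.251.137.0: no
  /16 77.167.0.0: no
  /20 55.217.176.0: no
  /0 0.0.0.0: MATCH
Selected: next-hop 117.83.183.24 via eth2 (matched /0)


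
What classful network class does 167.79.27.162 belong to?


First octet: 167
Binary: 10100111
10xxxxxx -> Class B (128-191)
Class B, default mask 255.255.0.0 (/16)


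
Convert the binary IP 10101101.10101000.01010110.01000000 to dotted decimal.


10101101 = 173
10101000 = 168
01010110 = 86
01000000 = 64
IP: 173.168.86.64


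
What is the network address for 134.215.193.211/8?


IP:   10000110.11010111.11000001.11010011
Mask: 11111111.00000000.00000000.00000000
AND operation:
Net:  10000110.00000000.00000000.00000000
Network: 134.0.0.0/8


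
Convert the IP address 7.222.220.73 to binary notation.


7 = 00000111
222 = 11011110
220 = 11011100
73 = 01001001
Binary: 00000111.11011110.11011100.01001001


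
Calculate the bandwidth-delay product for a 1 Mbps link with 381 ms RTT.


BDP = bandwidth * RTT
= 1 Mbps * 381 ms
= 1 * 1e6 * 381 / 1000 bits
= 381000 bits
= 47625 bytes
= 46.5088 KB
BDP = 381000 bits (47625 bytes)


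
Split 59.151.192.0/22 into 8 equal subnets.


New prefix = 22 + 3 = 25
Each subnet has 128 addresses
  59.151.192.0/25
  59.151.192.128/25
  59.151.193.0/25
  59.151.193.128/25
  59.151.194.0/25
  59.151.194.128/25
  59.151.195.0/25
  59.151.195.128/25
Subnets: 59.151.192.0/25, 59.151.192.128/25, 59.151.193.0/25, 59.151.193.128/25, 59.151.194.0/25, 59.151.194.128/25, 59.151.195.0/25, 59.151.195.128/25


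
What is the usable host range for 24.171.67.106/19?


Network: 24.171.64.0
Broadcast: 24.171.95.255
First usable = network + 1
Last usable = broadcast - 1
Range: 24.171.64.1 to 24.171.95.254


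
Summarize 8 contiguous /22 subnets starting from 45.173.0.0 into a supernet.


Original prefix: /22
Number of subnets: 8 = 2^3
New prefix = 22 - 3 = 19
Supernet: 45.173.0.0/19


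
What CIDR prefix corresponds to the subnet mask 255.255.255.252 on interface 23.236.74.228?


Binary: 11111111.11111111.11111111.11111100
Count leading 1s
Prefix: /30


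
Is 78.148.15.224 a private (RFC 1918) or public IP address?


RFC 1918 private ranges:
  10.0.0.0/8 (10.0.0.0 - 10.255.255.255)
  172.16.0.0/12 (172.16.0.0 - 172.31.255.255)
  192.168.0.0/16 (192.168.0.0 - 192.168.255.255)
Public (not in any RFC 1918 range)


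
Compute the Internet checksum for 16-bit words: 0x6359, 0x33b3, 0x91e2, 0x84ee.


Sum all words (with carry folding):
+ 0x6359 = 0x6359
+ 0x33b3 = 0x970c
+ 0x91e2 = 0x28ef
+ 0x84ee = 0xaddd
One's complement: ~0xaddd
Checksum = 0x5222


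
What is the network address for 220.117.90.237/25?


IP:   11011100.01110101.01011010.11101101
Mask: 11111111.11111111.11111111.10000000
AND operation:
Net:  11011100.01110101.01011010.10000000
Network: 220.117.90.128/25


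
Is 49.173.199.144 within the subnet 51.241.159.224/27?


Subnet network: 51.241.159.224
Test IP AND mask: 49.173.199.128
No, 49.173.199.144 is not in 51.241.159.224/27


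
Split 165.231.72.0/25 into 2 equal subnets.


New prefix = 25 + 1 = 26
Each subnet has 64 addresses
  165.231.72.0/26
  165.231.72.64/26
Subnets: 165.231.72.0/26, 165.231.72.64/26


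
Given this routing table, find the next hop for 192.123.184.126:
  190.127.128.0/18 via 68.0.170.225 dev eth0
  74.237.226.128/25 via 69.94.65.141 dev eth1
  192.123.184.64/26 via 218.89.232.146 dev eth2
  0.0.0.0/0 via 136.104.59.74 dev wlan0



Longest prefix match for 192.123.184.126:
  /18 190.127.128.0: no
  /25 74.237.226.128: no
  /26 192.123.184.64: MATCH
  /0 0.0.0.0: MATCH
Selected: next-hop 218.89.232.146 via eth2 (matched /26)


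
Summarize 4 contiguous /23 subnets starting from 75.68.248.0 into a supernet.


Original prefix: /23
Number of subnets: 4 = 2^2
New prefix = 23 - 2 = 21
Supernet: 75.68.248.0/21


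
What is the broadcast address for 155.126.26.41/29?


Network: 155.126.26.40/29
Host bits = 3
Set all host bits to 1:
Broadcast: 155.126.26.47


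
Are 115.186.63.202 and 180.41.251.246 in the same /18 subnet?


Mask: 255.255.192.0
115.186.63.202 AND mask = 115.186.0.0
180.41.251.246 AND mask = 180.41.192.0
No, different subnets (115.186.0.0 vs 180.41.192.0)


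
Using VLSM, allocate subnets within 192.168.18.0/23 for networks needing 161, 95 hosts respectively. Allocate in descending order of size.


161 hosts -> /24 (254 usable): 192.168.18.0/24
95 hosts -> /25 (126 usable): 192.168.19.0/25
Allocation: 192.168.18.0/24 (161 hosts, 254 usable); 192.168.19.0/25 (95 hosts, 126 usable)


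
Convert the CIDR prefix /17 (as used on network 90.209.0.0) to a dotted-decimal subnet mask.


/17 means 17 network bits, 15 host bits
Binary: 11111111111111111000000000000000
Mask: 255.255.128.0


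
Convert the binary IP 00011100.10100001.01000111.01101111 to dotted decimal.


00011100 = 28
10100001 = 161
01000111 = 71
01101111 = 111
IP: 28.161.71.111


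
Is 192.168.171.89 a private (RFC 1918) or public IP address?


RFC 1918 private ranges:
  10.0.0.0/8 (10.0.0.0 - 10.255.255.255)
  172.16.0.0/12 (172.16.0.0 - 172.31.255.255)
  192.168.0.0/16 (192.168.0.0 - 192.168.255.255)
Private (in 192.168.0.0/16)


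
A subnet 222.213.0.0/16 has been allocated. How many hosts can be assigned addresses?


Host bits = 32 - 16 = 16
Total addresses = 2^16 = 65536
Usable = total - 2 (network and broadcast)
Usable hosts: 65534


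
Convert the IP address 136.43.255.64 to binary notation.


136 = 10001000
43 = 00101011
255 = 11111111
64 = 01000000
Binary: 10001000.00101011.11111111.01000000


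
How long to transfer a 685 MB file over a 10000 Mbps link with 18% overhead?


Effective throughput = 10000 * (1 - 18/100) = 8200 Mbps
File size in Mb = 685 * 8 = 5480 Mb
Time = 5480 / 8200
Time = 0.6683 seconds
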